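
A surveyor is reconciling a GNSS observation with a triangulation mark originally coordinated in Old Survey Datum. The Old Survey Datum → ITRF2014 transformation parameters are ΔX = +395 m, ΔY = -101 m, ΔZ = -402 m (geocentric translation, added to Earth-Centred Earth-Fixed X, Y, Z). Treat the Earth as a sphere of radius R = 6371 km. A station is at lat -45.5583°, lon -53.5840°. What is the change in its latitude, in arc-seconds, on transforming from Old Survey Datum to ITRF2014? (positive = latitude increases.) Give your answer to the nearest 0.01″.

Δφ = -1.81″

sin φ = -0.713963, cos φ = 0.700183, sin λ = -0.804728, cos λ = 0.593644.
North component: ΔN = −sin φ cos λ·ΔX − sin φ sin λ·ΔY + cos φ·ΔZ = −(-0.713963)(0.593644)(395) − (-0.713963)(-0.804728)(-101) + (0.700183)(-402) = -56.03 m.
1° of latitude spans πR/180 = 111195 m, so Δφ = -56.03 / 111195 × 3600 = -1.814″.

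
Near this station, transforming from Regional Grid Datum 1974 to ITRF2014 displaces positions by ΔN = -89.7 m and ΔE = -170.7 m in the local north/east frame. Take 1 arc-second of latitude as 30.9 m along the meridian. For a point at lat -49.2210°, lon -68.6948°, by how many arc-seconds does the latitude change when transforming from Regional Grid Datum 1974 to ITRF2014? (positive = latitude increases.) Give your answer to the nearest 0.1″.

Δφ = -2.9″

1″ of latitude = 30.90 m, so Δφ = -89.7 / 30.90 = -2.903″.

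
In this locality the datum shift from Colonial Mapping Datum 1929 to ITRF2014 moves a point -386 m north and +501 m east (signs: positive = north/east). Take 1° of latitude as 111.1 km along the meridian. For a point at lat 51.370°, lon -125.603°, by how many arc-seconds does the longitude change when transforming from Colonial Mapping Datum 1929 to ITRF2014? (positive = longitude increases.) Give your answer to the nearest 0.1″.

Δλ = 26.0″

At latitude 51.370°, cos φ = 0.624289.
1° of longitude at this latitude = 111.1 × cos φ = 69.36 km, so Δλ = 501.0 / 69358.5 = 0.0072233° = 26.004″.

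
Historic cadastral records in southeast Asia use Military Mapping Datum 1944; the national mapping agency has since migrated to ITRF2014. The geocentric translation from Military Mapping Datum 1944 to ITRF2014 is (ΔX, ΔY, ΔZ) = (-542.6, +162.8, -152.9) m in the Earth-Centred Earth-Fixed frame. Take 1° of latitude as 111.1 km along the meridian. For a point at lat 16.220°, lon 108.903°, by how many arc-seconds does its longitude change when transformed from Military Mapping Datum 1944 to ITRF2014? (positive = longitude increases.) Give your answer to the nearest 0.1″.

sin φ = 0.279326, cos φ = 0.960196, sin λ = 0.946068, cos λ = -0.323967.
East component: ΔE = −sin λ·ΔX + cos λ·ΔY = −(0.946068)(-542.6) + (-0.323967)(162.8) = 460.59 m.
1° of latitude spans 111100 m; at latitude φ, 1° of longitude spans that × cos φ = 106677.8 m, so Δλ = 460.59 / 106677.8 × 3600 = 15.543″.

Δλ = 15.5″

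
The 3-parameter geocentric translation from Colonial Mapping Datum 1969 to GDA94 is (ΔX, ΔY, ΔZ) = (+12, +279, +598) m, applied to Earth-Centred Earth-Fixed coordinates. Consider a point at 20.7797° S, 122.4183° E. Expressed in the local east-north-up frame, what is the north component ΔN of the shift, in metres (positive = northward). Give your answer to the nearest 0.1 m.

The local north axis is (−sin φ cos λ, −sin φ sin λ, cos φ), giving ΔN = -2.282 + 83.557 + 559.101 = 640.38 m.

ΔN = 640.4 m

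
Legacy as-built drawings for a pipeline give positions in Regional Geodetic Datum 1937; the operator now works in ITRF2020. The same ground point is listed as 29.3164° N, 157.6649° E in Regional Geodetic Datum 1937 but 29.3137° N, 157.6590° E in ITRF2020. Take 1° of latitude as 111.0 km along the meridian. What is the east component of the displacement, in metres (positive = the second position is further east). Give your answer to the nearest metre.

ΔE = -571 m

Δφ = 29.3137° − 29.3164° = -0.0027°; Δλ = 157.6590° − 157.6649° = -0.0059°.
ΔN = Δφ × 111000 = -299.7 m; ΔE = Δλ × 111000 × cos(29.3164°) = -0.0059 × 111000 × 0.871929 = -571.0 m.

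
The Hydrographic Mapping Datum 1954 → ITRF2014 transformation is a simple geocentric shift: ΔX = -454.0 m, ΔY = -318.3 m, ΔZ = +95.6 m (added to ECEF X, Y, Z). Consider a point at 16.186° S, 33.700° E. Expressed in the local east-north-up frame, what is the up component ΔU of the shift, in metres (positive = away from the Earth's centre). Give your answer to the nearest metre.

ΔU = -559 m

At φ = -16.186°, λ = 33.700°: sin φ = -0.278756, cos φ = 0.960362, sin λ = 0.554844, cos λ = 0.831954.
ΔU = cos φ cos λ·ΔX + cos φ sin λ·ΔY + sin φ·ΔZ = (0.960362)(0.831954)(-454.0) + (0.960362)(0.554844)(-318.3) + (-0.278756)(95.6) = -558.99 m.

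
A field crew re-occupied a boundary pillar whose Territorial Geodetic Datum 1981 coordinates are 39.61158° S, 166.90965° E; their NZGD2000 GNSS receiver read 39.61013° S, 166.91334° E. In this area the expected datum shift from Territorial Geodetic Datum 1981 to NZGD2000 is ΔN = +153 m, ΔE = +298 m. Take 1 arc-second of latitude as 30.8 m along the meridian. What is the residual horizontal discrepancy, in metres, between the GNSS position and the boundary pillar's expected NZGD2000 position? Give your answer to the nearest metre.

19 m

Observed coordinate differences: Δφ = +0.00145°, Δλ = +0.00369°.
Converting to metres (1° lat = 110880 m, cos φ = 0.770384): observed ΔN = 160.8 m, observed ΔE = 315.2 m.
Subtracting the expected shift leaves a residual of 160.8 − (153) = 7.8 m north and 315.2 − (298) = 17.2 m east.
Residual distance = √(7.8² + 17.2²) = 18.9 m.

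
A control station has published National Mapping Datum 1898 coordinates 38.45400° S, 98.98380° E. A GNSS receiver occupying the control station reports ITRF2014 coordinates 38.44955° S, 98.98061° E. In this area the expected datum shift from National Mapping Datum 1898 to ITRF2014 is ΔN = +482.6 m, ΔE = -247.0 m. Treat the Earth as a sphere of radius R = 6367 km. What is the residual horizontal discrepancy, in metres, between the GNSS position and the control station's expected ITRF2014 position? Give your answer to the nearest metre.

Observed coordinate differences: Δφ = +0.00445°, Δλ = -0.00319°.
Converting to metres (1° lat = 111125 m, cos φ = 0.783108): observed ΔN = 494.5 m, observed ΔE = -277.6 m.
Subtracting the expected shift leaves a residual of 494.5 − (482.6) = 11.9 m north and -277.6 − (-247.0) = -30.6 m east.
Residual distance = √(11.9² + (-30.6)²) = 32.8 m.

33 m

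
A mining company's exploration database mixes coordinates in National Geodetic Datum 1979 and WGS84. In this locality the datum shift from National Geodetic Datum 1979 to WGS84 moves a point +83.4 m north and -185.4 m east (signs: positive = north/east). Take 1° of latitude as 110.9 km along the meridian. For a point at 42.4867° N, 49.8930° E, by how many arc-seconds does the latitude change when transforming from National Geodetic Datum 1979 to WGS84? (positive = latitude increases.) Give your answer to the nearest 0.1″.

1° of latitude = 110.9 km, so Δφ = 83.4 / 110900 = 0.0007520° = 2.707″.

Δφ = 2.7″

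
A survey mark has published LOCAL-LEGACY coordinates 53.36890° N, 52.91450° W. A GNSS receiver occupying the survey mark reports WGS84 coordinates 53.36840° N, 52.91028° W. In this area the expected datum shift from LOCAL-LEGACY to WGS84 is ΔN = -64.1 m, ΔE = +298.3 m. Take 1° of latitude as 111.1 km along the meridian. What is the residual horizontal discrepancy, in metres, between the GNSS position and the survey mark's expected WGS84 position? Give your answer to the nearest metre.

20 m

Observed coordinate differences: Δφ = -0.00050°, Δλ = +0.00422°.
Converting to metres (1° lat = 111100 m, cos φ = 0.596661): observed ΔN = -55.5 m, observed ΔE = 279.7 m.
Subtracting the expected shift leaves a residual of -55.5 − (-64.1) = 8.6 m north and 279.7 − (298.3) = -18.6 m east.
Residual distance = √(8.6² + (-18.6)²) = 20.4 m.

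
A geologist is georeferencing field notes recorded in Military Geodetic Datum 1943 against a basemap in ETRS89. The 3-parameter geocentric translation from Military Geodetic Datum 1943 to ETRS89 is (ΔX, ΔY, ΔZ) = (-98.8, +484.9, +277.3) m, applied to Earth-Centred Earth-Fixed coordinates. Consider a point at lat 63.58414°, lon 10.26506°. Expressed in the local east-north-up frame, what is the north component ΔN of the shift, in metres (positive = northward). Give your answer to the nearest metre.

At φ = 63.58414°, λ = 10.26506°: sin φ = 0.895589, cos φ = 0.444883, sin λ = 0.178202, cos λ = 0.983994.
ΔN = −sin φ cos λ·ΔX − sin φ sin λ·ΔY + cos φ·ΔZ = −(0.895589)(0.983994)(-98.8) − (0.895589)(0.178202)(484.9) + (0.444883)(277.3) = 133.05 m.

ΔN = 133 m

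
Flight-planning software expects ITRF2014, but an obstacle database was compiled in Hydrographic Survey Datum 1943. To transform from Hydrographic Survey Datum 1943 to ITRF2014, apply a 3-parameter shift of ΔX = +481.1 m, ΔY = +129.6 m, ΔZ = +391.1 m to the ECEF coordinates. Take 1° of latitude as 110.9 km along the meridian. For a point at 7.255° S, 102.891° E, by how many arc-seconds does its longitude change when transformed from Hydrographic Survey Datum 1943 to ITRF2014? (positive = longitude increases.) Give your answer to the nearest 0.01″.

sin φ = -0.126286, cos φ = 0.991994, sin λ = 0.974796, cos λ = -0.223097.
East component: ΔE = −sin λ·ΔX + cos λ·ΔY = −(0.974796)(481.1) + (-0.223097)(129.6) = -497.89 m.
1° of latitude spans 110900 m; at latitude φ, 1° of longitude spans that × cos φ = 110012.1 m, so Δλ = -497.89 / 110012.1 × 3600 = -16.293″.

Δλ = -16.29″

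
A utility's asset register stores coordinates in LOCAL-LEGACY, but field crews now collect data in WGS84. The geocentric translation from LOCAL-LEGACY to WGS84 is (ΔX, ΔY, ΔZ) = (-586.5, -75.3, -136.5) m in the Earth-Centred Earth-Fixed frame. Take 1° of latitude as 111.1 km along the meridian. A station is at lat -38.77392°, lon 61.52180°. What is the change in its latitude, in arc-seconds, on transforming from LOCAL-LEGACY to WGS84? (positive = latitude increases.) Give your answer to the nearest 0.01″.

sin φ = -0.626249, cos φ = 0.779623, sin λ = 0.878999, cos λ = 0.476824.
North component: ΔN = −sin φ cos λ·ΔX − sin φ sin λ·ΔY + cos φ·ΔZ = −(-0.626249)(0.476824)(-586.5) − (-0.626249)(0.878999)(-75.3) + (0.779623)(-136.5) = -323.00 m.
1° of latitude spans 111100 m, so Δφ = -323.00 / 111100 × 3600 = -10.466″.

Δφ = -10.47″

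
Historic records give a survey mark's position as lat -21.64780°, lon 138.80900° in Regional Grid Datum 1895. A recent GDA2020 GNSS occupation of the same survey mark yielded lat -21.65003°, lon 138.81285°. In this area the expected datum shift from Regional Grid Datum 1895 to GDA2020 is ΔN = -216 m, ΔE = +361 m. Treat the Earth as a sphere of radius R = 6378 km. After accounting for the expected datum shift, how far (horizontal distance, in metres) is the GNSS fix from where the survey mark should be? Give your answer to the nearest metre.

Observed coordinate differences: Δφ = -0.00223°, Δλ = +0.00385°.
Converting to metres (1° lat = 111317 m, cos φ = 0.929469): observed ΔN = -248.2 m, observed ΔE = 398.3 m.
Subtracting the expected shift leaves a residual of -248.2 − (-216) = -32.2 m north and 398.3 − (361) = 37.3 m east.
Residual distance = √((-32.2)² + 37.3²) = 49.3 m.

49 m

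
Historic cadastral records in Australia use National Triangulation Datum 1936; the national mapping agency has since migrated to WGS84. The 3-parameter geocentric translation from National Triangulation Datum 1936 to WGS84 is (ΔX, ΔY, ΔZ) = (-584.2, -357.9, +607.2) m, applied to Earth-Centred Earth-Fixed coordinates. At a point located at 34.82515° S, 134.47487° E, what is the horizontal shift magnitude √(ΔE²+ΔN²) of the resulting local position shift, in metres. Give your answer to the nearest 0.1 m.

The local east axis at (φ, λ) is (−sin λ, cos λ, 0), so ΔE = −sin(134.47487°)·(-584.2) + cos(134.47487°)·(-357.9) = 667.60 m.
The local north axis is (−sin φ cos λ, −sin φ sin λ, cos φ), giving ΔN = 233.734 − 145.842 + 498.450 = 586.34 m.
Horizontal magnitude = √(ΔE² + ΔN²) = √(667.60² + 586.34²) = 888.53 m.

888.5 m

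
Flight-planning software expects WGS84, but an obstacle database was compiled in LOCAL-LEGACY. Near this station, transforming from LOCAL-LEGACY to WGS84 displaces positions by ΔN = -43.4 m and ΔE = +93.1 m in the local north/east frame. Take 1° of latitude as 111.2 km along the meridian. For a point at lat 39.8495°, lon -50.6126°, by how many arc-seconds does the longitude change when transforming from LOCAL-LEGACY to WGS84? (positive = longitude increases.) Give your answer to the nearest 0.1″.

Δλ = 3.9″

At latitude 39.8495°, cos φ = 0.767730.
1° of longitude at this latitude = 111.2 × cos φ = 85.37 km, so Δλ = 93.1 / 85371.6 = 0.0010905° = 3.926″.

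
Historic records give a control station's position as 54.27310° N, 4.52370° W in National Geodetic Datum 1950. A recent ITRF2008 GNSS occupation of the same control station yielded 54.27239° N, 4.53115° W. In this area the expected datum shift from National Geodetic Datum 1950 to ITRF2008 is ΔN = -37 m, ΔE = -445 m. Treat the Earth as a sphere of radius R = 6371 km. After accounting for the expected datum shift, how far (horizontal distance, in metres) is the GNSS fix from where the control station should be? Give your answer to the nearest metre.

57 m

Observed coordinate differences: Δφ = -0.00071°, Δλ = -0.00745°.
Converting to metres (1° lat = 111195 m, cos φ = 0.583922): observed ΔN = -78.9 m, observed ΔE = -483.7 m.
Subtracting the expected shift leaves a residual of -78.9 − (-37) = -41.9 m north and -483.7 − (-445) = -38.7 m east.
Residual distance = √((-41.9)² + (-38.7)²) = 57.1 m.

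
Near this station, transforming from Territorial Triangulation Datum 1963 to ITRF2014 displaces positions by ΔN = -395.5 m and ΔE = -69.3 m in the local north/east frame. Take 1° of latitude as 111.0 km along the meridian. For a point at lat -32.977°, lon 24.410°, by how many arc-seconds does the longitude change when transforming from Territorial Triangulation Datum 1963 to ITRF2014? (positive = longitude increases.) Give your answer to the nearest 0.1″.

At latitude -32.977°, cos φ = 0.838889.
1° of longitude at this latitude = 111.0 × cos φ = 93.12 km, so Δλ = -69.3 / 93116.7 = -0.0007442° = -2.679″.

Δλ = -2.7″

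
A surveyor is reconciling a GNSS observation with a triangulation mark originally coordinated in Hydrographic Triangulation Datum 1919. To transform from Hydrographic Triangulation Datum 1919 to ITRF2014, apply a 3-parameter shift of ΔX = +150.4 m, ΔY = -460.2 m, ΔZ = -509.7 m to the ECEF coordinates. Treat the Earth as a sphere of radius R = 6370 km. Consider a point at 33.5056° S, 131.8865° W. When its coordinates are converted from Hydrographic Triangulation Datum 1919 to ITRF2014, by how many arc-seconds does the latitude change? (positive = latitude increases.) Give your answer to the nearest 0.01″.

Δφ = -9.43″

sin φ = -0.552018, cos φ = 0.833832, sin λ = -0.744469, cos λ = -0.667657.
North component: ΔN = −sin φ cos λ·ΔX − sin φ sin λ·ΔY + cos φ·ΔZ = −(-0.552018)(-0.667657)(150.4) − (-0.552018)(-0.744469)(-460.2) + (0.833832)(-509.7) = -291.31 m.
1° of latitude spans πR/180 = 111177 m, so Δφ = -291.31 / 111177 × 3600 = -9.433″.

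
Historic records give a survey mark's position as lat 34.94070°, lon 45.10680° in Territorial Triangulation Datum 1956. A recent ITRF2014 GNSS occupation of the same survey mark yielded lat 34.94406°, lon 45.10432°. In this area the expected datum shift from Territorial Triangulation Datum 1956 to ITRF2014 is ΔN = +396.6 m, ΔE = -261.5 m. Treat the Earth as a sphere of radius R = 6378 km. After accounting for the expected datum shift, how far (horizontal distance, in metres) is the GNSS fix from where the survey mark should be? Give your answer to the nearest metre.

42 m

Observed coordinate differences: Δφ = +0.00336°, Δλ = -0.00248°.
Converting to metres (1° lat = 111317 m, cos φ = 0.819745): observed ΔN = 374.0 m, observed ΔE = -226.3 m.
Subtracting the expected shift leaves a residual of 374.0 − (396.6) = -22.6 m north and -226.3 − (-261.5) = 35.2 m east.
Residual distance = √((-22.6)² + 35.2²) = 41.8 m.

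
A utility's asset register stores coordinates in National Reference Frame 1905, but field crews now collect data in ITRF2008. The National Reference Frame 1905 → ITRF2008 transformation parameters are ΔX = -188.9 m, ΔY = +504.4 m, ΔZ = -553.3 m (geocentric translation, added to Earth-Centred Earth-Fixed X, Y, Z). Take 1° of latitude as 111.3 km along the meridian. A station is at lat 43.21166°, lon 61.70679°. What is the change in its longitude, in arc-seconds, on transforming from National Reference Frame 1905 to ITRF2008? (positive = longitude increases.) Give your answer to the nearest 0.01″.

sin φ = 0.684695, cos φ = 0.728829, sin λ = 0.880534, cos λ = 0.473984.
East component: ΔE = −sin λ·ΔX + cos λ·ΔY = −(0.880534)(-188.9) + (0.473984)(504.4) = 405.41 m.
1° of latitude spans 111300 m; at latitude φ, 1° of longitude spans that × cos φ = 81118.7 m, so Δλ = 405.41 / 81118.7 × 3600 = 17.992″.

Δλ = 17.99″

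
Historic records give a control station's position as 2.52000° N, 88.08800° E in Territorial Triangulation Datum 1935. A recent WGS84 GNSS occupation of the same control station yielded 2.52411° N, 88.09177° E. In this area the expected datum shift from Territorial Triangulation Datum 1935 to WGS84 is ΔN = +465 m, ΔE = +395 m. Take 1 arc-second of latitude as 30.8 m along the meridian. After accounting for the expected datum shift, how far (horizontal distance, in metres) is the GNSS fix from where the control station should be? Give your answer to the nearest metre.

Observed coordinate differences: Δφ = +0.00411°, Δλ = +0.00377°.
Converting to metres (1° lat = 110880 m, cos φ = 0.999033): observed ΔN = 455.7 m, observed ΔE = 417.6 m.
Subtracting the expected shift leaves a residual of 455.7 − (465) = -9.3 m north and 417.6 − (395) = 22.6 m east.
Residual distance = √((-9.3)² + 22.6²) = 24.4 m.

24 m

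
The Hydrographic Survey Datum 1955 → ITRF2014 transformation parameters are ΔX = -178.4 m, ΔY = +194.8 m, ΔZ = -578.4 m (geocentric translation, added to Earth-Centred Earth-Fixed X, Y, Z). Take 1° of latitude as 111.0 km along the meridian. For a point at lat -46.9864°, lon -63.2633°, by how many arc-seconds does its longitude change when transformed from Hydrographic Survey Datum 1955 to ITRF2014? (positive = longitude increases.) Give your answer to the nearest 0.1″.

Δλ = -3.4″

sin φ = -0.731192, cos φ = 0.682172, sin λ = -0.893083, cos λ = 0.449891.
East component: ΔE = −sin λ·ΔX + cos λ·ΔY = −(-0.893083)(-178.4) + (0.449891)(194.8) = -71.69 m.
1° of latitude spans 111000 m; at latitude φ, 1° of longitude spans that × cos φ = 75721.1 m, so Δλ = -71.69 / 75721.1 × 3600 = -3.408″.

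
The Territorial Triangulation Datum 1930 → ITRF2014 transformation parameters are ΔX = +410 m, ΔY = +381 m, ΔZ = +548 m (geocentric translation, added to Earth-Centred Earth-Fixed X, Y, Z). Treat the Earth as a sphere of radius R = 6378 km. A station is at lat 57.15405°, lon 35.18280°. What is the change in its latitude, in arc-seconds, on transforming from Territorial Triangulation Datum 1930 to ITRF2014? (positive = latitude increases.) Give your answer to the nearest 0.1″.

Δφ = -5.5″

sin φ = 0.840132, cos φ = 0.542382, sin λ = 0.576187, cos λ = 0.817318.
North component: ΔN = −sin φ cos λ·ΔX − sin φ sin λ·ΔY + cos φ·ΔZ = −(0.840132)(0.817318)(410) − (0.840132)(0.576187)(381) + (0.542382)(548) = -168.73 m.
1° of latitude spans πR/180 = 111317 m, so Δφ = -168.73 / 111317 × 3600 = -5.457″.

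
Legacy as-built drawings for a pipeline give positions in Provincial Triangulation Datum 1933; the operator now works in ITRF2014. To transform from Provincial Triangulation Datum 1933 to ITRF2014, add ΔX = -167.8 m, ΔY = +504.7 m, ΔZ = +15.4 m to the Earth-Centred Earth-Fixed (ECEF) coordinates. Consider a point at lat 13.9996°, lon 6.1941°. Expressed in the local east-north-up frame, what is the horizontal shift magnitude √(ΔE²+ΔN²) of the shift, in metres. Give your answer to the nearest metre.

At φ = 13.9996°, λ = 6.1941°: sin φ = 0.241915, cos φ = 0.970297, sin λ = 0.107897, cos λ = 0.994162.
ΔE = −sin λ·ΔX + cos λ·ΔY = −(0.107897)·(-167.8) + (0.994162)·(504.7) = 519.86 m.
ΔN = −sin φ cos λ·ΔX − sin φ sin λ·ΔY + cos φ·ΔZ = −(0.241915)(0.994162)(-167.8) − (0.241915)(0.107897)(504.7) + (0.970297)(15.4) = 42.13 m.
Horizontal magnitude = √(ΔE² + ΔN²) = √(519.86² + 42.13²) = 521.56 m.

522 m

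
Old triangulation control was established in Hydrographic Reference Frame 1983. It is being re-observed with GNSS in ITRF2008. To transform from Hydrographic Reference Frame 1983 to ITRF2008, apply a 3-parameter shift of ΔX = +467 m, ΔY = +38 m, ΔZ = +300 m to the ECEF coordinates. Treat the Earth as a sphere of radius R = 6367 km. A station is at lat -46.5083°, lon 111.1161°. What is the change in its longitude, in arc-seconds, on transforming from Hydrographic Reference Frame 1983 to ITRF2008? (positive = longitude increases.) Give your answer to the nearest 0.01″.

sin φ = -0.725474, cos φ = 0.688249, sin λ = 0.932852, cos λ = -0.360259.
East component: ΔE = −sin λ·ΔX + cos λ·ΔY = −(0.932852)(467) + (-0.360259)(38) = -449.33 m.
1° of latitude spans πR/180 = 111125 m; at latitude φ, 1° of longitude spans that × cos φ = 76481.8 m, so Δλ = -449.33 / 76481.8 × 3600 = -21.150″.

Δλ = -21.15″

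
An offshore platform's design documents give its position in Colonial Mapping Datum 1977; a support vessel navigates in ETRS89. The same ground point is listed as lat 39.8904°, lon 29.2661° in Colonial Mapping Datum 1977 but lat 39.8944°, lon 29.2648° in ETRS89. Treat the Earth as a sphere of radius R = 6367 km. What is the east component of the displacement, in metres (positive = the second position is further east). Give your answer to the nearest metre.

Δφ = 39.8944° − 39.8904° = +0.0040°; Δλ = 29.2648° − 29.2661° = -0.0013°.
1° along a meridian = πR/180 = 111125 m.
ΔN = Δφ × 111125 = 444.5 m; ΔE = Δλ × 111125 × cos(39.8904°) = -0.0013 × 111125 × 0.767273 = -110.8 m.

ΔE = -111 m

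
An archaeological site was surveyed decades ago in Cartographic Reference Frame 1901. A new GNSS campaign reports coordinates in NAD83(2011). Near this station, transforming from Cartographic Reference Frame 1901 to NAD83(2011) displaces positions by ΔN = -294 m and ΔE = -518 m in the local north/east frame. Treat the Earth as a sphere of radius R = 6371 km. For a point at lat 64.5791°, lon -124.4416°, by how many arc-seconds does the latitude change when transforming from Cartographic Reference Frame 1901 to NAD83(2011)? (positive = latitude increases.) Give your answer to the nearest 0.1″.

Δφ = -9.5″

On a sphere of radius R, 1 rad of latitude = R, so Δφ = ΔN / R = -294.0 / 6371000 = -4.6147e-05 rad = -9.518″.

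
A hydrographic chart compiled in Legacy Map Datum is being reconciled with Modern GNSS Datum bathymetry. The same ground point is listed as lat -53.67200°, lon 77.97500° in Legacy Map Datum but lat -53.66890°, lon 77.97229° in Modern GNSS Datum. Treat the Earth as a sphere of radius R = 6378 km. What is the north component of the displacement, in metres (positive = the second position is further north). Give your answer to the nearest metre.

ΔN = 345 m

Δφ = -53.66890° − -53.67200° = +0.00310°; Δλ = 77.97229° − 77.97500° = -0.00271°.
1° along a meridian = πR/180 = 111317 m.
ΔN = Δφ × 111317 = 345.1 m; ΔE = Δλ × 111317 × cos(-53.67200°) = -0.00271 × 111317 × 0.592407 = -178.7 m.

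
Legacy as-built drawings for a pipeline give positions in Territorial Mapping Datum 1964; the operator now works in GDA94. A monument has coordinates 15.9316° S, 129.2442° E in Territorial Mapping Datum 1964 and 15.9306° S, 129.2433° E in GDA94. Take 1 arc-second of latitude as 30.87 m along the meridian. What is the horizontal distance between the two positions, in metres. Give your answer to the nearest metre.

Δφ = -15.9306° − -15.9316° = +0.0010°; Δλ = 129.2433° − 129.2442° = -0.0009°.
1° of latitude = 3600 × 30.87 = 111132 m.
ΔN = Δφ × 111132 = 111.1 m; ΔE = Δλ × 111132 × cos(-15.9316°) = -0.0009 × 111132 × 0.961590 = -96.2 m.
Distance = √(ΔE² + ΔN²) = √((-96.2)² + 111.1²) = 147.0 m.

147 m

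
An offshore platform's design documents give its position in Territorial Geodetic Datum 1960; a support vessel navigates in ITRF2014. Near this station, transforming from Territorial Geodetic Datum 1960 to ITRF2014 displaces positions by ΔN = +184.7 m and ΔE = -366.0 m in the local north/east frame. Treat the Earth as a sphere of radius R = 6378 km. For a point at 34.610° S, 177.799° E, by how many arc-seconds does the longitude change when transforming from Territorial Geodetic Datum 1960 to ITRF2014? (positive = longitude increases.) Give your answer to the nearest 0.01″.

At latitude -34.610°, cos φ = 0.823037.
One radian of longitude at latitude φ spans R cos φ, so Δλ = ΔE / (R cos φ) = -366.0 / (6378000 × 0.823037) = -6.9723e-05 rad = -14.381″.

Δλ = -14.38″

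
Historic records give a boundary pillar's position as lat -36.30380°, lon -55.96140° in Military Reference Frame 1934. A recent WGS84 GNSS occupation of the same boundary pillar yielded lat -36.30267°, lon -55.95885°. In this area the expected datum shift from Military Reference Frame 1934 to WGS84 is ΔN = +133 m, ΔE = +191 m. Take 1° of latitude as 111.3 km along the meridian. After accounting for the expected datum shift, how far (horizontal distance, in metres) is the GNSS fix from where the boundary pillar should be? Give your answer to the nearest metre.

Observed coordinate differences: Δφ = +0.00113°, Δλ = +0.00255°.
Converting to metres (1° lat = 111300 m, cos φ = 0.805889): observed ΔN = 125.8 m, observed ΔE = 228.7 m.
Subtracting the expected shift leaves a residual of 125.8 − (133) = -7.2 m north and 228.7 − (191) = 37.7 m east.
Residual distance = √((-7.2)² + 37.7²) = 38.4 m.

38 m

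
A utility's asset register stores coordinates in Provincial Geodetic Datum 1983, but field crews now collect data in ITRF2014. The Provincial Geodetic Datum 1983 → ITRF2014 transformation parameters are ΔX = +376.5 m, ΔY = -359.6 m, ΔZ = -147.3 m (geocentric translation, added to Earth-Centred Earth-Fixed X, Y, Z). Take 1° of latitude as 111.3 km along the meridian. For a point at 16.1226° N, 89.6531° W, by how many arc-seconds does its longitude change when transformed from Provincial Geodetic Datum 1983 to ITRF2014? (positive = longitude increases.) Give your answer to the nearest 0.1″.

Δλ = 12.6″

sin φ = 0.277694, cos φ = 0.960670, sin λ = -0.999982, cos λ = 0.006055.
East component: ΔE = −sin λ·ΔX + cos λ·ΔY = −(-0.999982)(376.5) + (0.006055)(-359.6) = 374.32 m.
1° of latitude spans 111300 m; at latitude φ, 1° of longitude spans that × cos φ = 106922.5 m, so Δλ = 374.32 / 106922.5 × 3600 = 12.603″.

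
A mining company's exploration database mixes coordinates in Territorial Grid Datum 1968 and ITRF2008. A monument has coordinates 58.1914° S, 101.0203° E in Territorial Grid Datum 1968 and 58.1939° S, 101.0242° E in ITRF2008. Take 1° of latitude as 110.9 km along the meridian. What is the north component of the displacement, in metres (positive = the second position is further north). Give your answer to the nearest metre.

ΔN = -277 m

Δφ = -58.1939° − -58.1914° = -0.0025°; Δλ = 101.0242° − 101.0203° = +0.0039°.
ΔN = Δφ × 110900 = -277.2 m; ΔE = Δλ × 110900 × cos(-58.1914°) = +0.0039 × 110900 × 0.527083 = 228.0 m.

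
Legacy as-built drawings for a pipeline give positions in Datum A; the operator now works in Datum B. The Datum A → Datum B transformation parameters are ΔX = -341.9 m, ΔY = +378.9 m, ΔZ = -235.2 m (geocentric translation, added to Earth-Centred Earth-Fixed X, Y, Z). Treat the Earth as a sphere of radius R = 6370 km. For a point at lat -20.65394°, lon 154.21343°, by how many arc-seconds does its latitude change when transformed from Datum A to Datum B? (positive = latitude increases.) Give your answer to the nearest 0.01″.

Δφ = -1.73″

sin φ = -0.352723, cos φ = 0.935728, sin λ = 0.435020, cos λ = -0.900421.
North component: ΔN = −sin φ cos λ·ΔX − sin φ sin λ·ΔY + cos φ·ΔZ = −(-0.352723)(-0.900421)(-341.9) − (-0.352723)(0.435020)(378.9) + (0.935728)(-235.2) = -53.36 m.
1° of latitude spans πR/180 = 111177 m, so Δφ = -53.36 / 111177 × 3600 = -1.728″.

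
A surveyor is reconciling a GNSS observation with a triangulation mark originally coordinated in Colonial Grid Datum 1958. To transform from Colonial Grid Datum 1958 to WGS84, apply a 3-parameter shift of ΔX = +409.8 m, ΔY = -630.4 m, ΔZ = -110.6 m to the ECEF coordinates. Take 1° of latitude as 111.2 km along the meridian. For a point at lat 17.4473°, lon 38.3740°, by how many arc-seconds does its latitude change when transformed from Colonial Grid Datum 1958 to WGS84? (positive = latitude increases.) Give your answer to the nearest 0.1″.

Δφ = -2.7″

sin φ = 0.299828, cos φ = 0.953993, sin λ = 0.620792, cos λ = 0.783975.
North component: ΔN = −sin φ cos λ·ΔX − sin φ sin λ·ΔY + cos φ·ΔZ = −(0.299828)(0.783975)(409.8) − (0.299828)(0.620792)(-630.4) + (0.953993)(-110.6) = -84.50 m.
1° of latitude spans 111200 m, so Δφ = -84.50 / 111200 × 3600 = -2.736″.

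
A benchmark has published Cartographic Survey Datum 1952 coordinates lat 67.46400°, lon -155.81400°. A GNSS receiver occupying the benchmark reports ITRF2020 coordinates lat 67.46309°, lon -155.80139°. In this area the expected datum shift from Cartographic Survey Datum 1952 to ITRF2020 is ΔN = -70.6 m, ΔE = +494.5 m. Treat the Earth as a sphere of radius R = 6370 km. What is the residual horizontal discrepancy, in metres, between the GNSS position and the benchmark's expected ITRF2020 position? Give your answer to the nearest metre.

53 m

Observed coordinate differences: Δφ = -0.00091°, Δλ = +0.01261°.
Converting to metres (1° lat = 111177 m, cos φ = 0.383264): observed ΔN = -101.2 m, observed ΔE = 537.3 m.
Subtracting the expected shift leaves a residual of -101.2 − (-70.6) = -30.6 m north and 537.3 − (494.5) = 42.8 m east.
Residual distance = √((-30.6)² + 42.8²) = 52.6 m.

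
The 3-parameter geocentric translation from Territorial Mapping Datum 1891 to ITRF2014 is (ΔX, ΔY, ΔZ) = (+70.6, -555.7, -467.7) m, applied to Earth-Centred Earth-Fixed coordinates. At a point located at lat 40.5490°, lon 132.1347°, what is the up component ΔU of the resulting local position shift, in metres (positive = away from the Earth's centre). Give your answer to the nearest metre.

ΔU = -653 m

The local up (radial) axis is (cos φ cos λ, cos φ sin λ, sin φ), giving ΔU = -35.989 − 313.127 − 304.051 = -653.17 m.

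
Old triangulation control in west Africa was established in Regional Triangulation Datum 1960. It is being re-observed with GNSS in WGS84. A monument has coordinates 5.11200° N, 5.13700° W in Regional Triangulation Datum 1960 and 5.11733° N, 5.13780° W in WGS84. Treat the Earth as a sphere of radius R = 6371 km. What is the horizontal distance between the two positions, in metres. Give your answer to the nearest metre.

Δφ = 5.11733° − 5.11200° = +0.00533°; Δλ = -5.13780° − -5.13700° = -0.00080°.
1° along a meridian = πR/180 = 111195 m.
ΔN = Δφ × 111195 = 592.7 m; ΔE = Δλ × 111195 × cos(5.11200°) = -0.00080 × 111195 × 0.996022 = -88.6 m.
Distance = √(ΔE² + ΔN²) = √((-88.6)² + 592.7²) = 599.3 m.

599 m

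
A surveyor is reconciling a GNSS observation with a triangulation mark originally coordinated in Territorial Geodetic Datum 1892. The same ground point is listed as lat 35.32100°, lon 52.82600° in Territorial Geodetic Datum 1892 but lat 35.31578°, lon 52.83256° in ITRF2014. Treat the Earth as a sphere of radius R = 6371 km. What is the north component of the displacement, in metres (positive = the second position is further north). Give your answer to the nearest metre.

ΔN = -580 m

Δφ = 35.31578° − 35.32100° = -0.00522°; Δλ = 52.83256° − 52.82600° = +0.00656°.
1° along a meridian = πR/180 = 111195 m.
ΔN = Δφ × 111195 = -580.4 m; ΔE = Δλ × 111195 × cos(35.32100°) = +0.00656 × 111195 × 0.815926 = 595.2 m.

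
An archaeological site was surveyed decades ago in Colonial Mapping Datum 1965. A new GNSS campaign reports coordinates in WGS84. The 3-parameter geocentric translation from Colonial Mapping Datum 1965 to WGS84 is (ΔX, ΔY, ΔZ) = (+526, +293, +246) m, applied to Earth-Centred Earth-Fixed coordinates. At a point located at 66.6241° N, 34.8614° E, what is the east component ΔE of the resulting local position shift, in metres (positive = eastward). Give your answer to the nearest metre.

At φ = 66.6241°, λ = 34.8614°: sin φ = 0.917922, cos φ = 0.396762, sin λ = 0.571593, cos λ = 0.820537.
ΔE = −sin λ·ΔX + cos λ·ΔY = −(0.571593)·(526) + (0.820537)·(293) = -60.24 m.

ΔE = -60 m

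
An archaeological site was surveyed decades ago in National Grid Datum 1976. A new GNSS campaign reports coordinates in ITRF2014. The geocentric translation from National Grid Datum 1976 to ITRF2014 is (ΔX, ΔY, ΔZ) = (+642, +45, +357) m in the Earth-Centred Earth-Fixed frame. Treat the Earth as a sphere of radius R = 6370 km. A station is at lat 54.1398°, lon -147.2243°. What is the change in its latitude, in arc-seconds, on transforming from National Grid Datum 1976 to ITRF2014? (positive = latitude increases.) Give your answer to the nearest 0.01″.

sin φ = 0.810449, cos φ = 0.585810, sin λ = -0.541352, cos λ = -0.840796.
North component: ΔN = −sin φ cos λ·ΔX − sin φ sin λ·ΔY + cos φ·ΔZ = −(0.810449)(-0.840796)(642) − (0.810449)(-0.541352)(45) + (0.585810)(357) = 666.35 m.
1° of latitude spans πR/180 = 111177 m, so Δφ = 666.35 / 111177 × 3600 = 21.577″.

Δφ = 21.58″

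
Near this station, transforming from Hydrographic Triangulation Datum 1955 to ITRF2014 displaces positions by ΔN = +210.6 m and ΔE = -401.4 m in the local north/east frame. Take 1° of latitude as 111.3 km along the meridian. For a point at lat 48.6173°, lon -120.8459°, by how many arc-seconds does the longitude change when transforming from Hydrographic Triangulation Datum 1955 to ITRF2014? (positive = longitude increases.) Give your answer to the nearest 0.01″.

At latitude 48.6173°, cos φ = 0.661085.
1° of longitude at this latitude = 111.3 × cos φ = 73.58 km, so Δλ = -401.4 / 73578.8 = -0.0054554° = -19.639″.

Δλ = -19.64″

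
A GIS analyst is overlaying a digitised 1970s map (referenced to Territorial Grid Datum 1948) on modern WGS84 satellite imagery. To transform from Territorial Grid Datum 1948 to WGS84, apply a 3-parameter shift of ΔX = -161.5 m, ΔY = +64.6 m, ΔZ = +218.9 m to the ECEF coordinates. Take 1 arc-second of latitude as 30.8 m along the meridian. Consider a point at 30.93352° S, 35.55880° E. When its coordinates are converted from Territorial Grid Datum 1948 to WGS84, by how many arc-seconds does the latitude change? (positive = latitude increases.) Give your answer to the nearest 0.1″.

sin φ = -0.514043, cos φ = 0.857764, sin λ = 0.581538, cos λ = 0.813519.
North component: ΔN = −sin φ cos λ·ΔX − sin φ sin λ·ΔY + cos φ·ΔZ = −(-0.514043)(0.813519)(-161.5) − (-0.514043)(0.581538)(64.6) + (0.857764)(218.9) = 139.54 m.
1° of latitude spans 3600 × 30.80 = 110880 m, so Δφ = 139.54 / 110880 × 3600 = 4.530″.

Δφ = 4.5″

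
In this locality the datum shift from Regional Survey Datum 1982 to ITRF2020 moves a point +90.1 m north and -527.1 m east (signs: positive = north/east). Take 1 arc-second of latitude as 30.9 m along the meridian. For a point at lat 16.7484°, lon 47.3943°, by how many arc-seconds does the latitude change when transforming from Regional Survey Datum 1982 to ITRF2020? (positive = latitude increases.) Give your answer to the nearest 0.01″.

Δφ = 2.92″

1″ of latitude = 30.90 m, so Δφ = 90.1 / 30.90 = 2.916″.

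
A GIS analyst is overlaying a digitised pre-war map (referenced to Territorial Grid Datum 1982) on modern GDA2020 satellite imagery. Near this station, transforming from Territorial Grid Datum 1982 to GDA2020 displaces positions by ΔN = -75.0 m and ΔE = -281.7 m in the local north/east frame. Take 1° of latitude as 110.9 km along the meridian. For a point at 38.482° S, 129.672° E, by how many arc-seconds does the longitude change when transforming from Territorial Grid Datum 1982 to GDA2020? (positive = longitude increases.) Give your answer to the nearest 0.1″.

Δλ = -11.7″

At latitude -38.482°, cos φ = 0.782804.
1° of longitude at this latitude = 110.9 × cos φ = 86.81 km, so Δλ = -281.7 / 86812.9 = -0.0032449° = -11.682″.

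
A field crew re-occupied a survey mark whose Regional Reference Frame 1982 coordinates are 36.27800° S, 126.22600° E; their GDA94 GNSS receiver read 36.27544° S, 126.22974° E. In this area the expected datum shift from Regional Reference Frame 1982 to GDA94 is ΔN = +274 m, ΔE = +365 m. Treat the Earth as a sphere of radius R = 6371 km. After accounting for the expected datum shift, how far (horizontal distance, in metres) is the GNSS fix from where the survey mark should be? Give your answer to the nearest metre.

Observed coordinate differences: Δφ = +0.00256°, Δλ = +0.00374°.
Converting to metres (1° lat = 111195 m, cos φ = 0.806156): observed ΔN = 284.7 m, observed ΔE = 335.3 m.
Subtracting the expected shift leaves a residual of 284.7 − (274) = 10.7 m north and 335.3 − (365) = -29.7 m east.
Residual distance = √(10.7² + (-29.7)²) = 31.6 m.

32 m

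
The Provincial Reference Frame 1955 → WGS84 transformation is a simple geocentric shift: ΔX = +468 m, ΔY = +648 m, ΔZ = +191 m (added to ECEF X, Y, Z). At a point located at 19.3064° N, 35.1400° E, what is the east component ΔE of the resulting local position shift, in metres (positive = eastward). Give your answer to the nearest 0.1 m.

ΔE = 260.5 m

The local east axis at (φ, λ) is (−sin λ, cos λ, 0), so ΔE = −sin(35.1400°)·468 + cos(35.1400°)·648 = 260.53 m.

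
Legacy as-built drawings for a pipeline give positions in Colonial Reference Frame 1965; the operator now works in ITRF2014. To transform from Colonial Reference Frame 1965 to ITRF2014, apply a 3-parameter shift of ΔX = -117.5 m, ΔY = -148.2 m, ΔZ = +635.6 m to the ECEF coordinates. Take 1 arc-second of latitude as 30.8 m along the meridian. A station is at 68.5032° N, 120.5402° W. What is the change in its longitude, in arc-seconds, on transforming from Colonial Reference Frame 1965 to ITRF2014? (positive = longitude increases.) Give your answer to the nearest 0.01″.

Δλ = -2.29″

sin φ = 0.930438, cos φ = 0.366449, sin λ = -0.861273, cos λ = -0.508143.
East component: ΔE = −sin λ·ΔX + cos λ·ΔY = −(-0.861273)(-117.5) + (-0.508143)(-148.2) = -25.89 m.
1° of latitude spans 3600 × 30.80 = 110880 m; at latitude φ, 1° of longitude spans that × cos φ = 40631.9 m, so Δλ = -25.89 / 40631.9 × 3600 = -2.294″.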